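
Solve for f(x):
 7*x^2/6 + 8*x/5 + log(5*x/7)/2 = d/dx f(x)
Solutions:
 f(x) = C1 + 7*x^3/18 + 4*x^2/5 + x*log(x)/2 - x*log(7)/2 - x/2 + x*log(5)/2


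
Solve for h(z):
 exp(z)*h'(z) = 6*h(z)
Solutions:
 h(z) = C1*exp(-6*exp(-z))


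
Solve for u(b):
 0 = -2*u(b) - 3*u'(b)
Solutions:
 u(b) = C1*exp(-2*b/3)


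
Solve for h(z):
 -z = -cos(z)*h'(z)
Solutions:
 h(z) = C1 + Integral(z/cos(z), z)


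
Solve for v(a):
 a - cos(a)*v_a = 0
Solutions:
 v(a) = C1 + Integral(a/cos(a), a)


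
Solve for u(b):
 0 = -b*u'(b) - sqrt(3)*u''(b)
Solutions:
 u(b) = C1 + C2*erf(sqrt(2)*3^(3/4)*b/6)


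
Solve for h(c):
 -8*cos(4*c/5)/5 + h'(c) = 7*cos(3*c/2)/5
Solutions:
 h(c) = C1 + 2*sin(4*c/5) + 14*sin(3*c/2)/15


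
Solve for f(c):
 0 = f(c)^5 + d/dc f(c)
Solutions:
 f(c) = -I*(1/(C1 + 4*c))^(1/4)
 f(c) = I*(1/(C1 + 4*c))^(1/4)
 f(c) = -(1/(C1 + 4*c))^(1/4)
 f(c) = (1/(C1 + 4*c))^(1/4)


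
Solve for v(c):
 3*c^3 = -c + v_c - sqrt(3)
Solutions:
 v(c) = C1 + 3*c^4/4 + c^2/2 + sqrt(3)*c


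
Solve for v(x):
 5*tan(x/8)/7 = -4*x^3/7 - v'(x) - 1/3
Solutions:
 v(x) = C1 - x^4/7 - x/3 + 40*log(cos(x/8))/7


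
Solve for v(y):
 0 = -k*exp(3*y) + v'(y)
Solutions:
 v(y) = C1 + k*exp(3*y)/3


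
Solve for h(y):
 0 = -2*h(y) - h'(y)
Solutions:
 h(y) = C1*exp(-2*y)


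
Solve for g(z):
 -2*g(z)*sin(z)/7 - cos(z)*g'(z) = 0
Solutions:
 g(z) = C1*cos(z)^(2/7)


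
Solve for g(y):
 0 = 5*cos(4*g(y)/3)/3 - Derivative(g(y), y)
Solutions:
 -5*y/3 - 3*log(sin(4*g(y)/3) - 1)/8 + 3*log(sin(4*g(y)/3) + 1)/8 = C1


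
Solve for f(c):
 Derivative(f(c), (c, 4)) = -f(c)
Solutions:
 f(c) = (C1*sin(sqrt(2)*c/2) + C2*cos(sqrt(2)*c/2))*exp(-sqrt(2)*c/2) + (C3*sin(sqrt(2)*c/2) + C4*cos(sqrt(2)*c/2))*exp(sqrt(2)*c/2)


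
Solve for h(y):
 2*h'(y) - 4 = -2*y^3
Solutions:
 h(y) = C1 - y^4/4 + 2*y


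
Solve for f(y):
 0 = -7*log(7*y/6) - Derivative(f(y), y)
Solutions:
 f(y) = C1 - 7*y*log(y) + y*log(279936/823543) + 7*y


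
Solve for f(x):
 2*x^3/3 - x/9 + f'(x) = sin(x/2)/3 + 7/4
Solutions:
 f(x) = C1 - x^4/6 + x^2/18 + 7*x/4 - 2*cos(x/2)/3


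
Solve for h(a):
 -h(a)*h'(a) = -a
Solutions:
 h(a) = -sqrt(C1 + a^2)
 h(a) = sqrt(C1 + a^2)


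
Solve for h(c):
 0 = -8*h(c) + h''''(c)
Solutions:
 h(c) = C1*exp(-2^(3/4)*c) + C2*exp(2^(3/4)*c) + C3*sin(2^(3/4)*c) + C4*cos(2^(3/4)*c)


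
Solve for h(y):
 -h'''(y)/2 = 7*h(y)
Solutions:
 h(y) = C3*exp(-14^(1/3)*y) + (C1*sin(14^(1/3)*sqrt(3)*y/2) + C2*cos(14^(1/3)*sqrt(3)*y/2))*exp(14^(1/3)*y/2)


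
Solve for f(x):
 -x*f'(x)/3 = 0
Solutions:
 f(x) = C1


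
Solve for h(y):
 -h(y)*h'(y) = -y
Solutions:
 h(y) = -sqrt(C1 + y^2)
 h(y) = sqrt(C1 + y^2)


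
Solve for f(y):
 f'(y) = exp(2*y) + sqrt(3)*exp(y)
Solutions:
 f(y) = C1 + exp(2*y)/2 + sqrt(3)*exp(y)


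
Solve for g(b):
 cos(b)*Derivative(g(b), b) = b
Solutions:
 g(b) = C1 + Integral(b/cos(b), b)


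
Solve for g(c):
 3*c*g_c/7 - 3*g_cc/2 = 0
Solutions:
 g(c) = C1 + C2*erfi(sqrt(7)*c/7)


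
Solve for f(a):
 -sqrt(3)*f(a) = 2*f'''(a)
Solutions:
 f(a) = C3*exp(-2^(2/3)*3^(1/6)*a/2) + (C1*sin(6^(2/3)*a/4) + C2*cos(6^(2/3)*a/4))*exp(2^(2/3)*3^(1/6)*a/4)


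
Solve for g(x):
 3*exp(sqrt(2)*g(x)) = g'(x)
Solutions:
 g(x) = sqrt(2)*(2*log(-1/(C1 + 3*x)) - log(2))/4


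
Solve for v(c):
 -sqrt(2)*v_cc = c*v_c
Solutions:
 v(c) = C1 + C2*erf(2^(1/4)*c/2)


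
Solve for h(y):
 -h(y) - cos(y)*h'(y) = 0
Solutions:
 h(y) = C1*sqrt(sin(y) - 1)/sqrt(sin(y) + 1)


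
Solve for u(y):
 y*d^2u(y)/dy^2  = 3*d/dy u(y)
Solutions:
 u(y) = C1 + C2*y^4


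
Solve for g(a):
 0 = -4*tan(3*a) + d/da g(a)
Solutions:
 g(a) = C1 - 4*log(cos(3*a))/3


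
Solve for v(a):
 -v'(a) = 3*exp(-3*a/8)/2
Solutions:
 v(a) = C1 + 4*exp(-3*a/8)


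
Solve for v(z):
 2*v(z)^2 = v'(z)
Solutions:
 v(z) = -1/(C1 + 2*z)


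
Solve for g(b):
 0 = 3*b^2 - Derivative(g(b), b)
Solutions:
 g(b) = C1 + b^3


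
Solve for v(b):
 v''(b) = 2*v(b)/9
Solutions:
 v(b) = C1*exp(-sqrt(2)*b/3) + C2*exp(sqrt(2)*b/3)


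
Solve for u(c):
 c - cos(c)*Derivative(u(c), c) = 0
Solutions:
 u(c) = C1 + Integral(c/cos(c), c)


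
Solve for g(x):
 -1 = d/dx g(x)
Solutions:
 g(x) = C1 - x


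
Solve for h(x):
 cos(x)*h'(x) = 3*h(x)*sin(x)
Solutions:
 h(x) = C1/cos(x)^3


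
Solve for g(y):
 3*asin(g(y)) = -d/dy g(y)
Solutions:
 Integral(1/asin(_y), (_y, g(y))) = C1 - 3*y


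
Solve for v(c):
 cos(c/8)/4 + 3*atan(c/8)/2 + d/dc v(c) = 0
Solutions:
 v(c) = C1 - 3*c*atan(c/8)/2 + 6*log(c^2 + 64) - 2*sin(c/8)


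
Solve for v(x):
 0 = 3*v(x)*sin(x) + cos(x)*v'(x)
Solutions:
 v(x) = C1*cos(x)^3


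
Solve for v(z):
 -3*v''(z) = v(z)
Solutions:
 v(z) = C1*sin(sqrt(3)*z/3) + C2*cos(sqrt(3)*z/3)


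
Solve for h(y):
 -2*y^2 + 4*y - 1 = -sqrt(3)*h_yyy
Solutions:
 h(y) = C1 + C2*y + C3*y^2 + sqrt(3)*y^5/90 - sqrt(3)*y^4/18 + sqrt(3)*y^3/18


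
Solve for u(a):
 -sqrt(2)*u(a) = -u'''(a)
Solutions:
 u(a) = C3*exp(2^(1/6)*a) + (C1*sin(2^(1/6)*sqrt(3)*a/2) + C2*cos(2^(1/6)*sqrt(3)*a/2))*exp(-2^(1/6)*a/2)


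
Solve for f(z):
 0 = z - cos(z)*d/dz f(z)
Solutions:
 f(z) = C1 + Integral(z/cos(z), z)


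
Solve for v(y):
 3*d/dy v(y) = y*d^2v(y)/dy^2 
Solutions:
 v(y) = C1 + C2*y^4


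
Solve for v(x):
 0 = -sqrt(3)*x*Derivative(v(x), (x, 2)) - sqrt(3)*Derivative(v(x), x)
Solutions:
 v(x) = C1 + C2*log(x)


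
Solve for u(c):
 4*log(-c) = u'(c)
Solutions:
 u(c) = C1 + 4*c*log(-c) - 4*c


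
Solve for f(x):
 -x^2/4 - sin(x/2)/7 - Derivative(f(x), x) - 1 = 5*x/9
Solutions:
 f(x) = C1 - x^3/12 - 5*x^2/18 - x + 2*cos(x/2)/7


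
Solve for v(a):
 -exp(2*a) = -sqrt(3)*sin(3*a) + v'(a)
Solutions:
 v(a) = C1 - exp(2*a)/2 - sqrt(3)*cos(3*a)/3


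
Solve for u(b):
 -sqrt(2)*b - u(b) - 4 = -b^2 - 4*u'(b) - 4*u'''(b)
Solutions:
 u(b) = C1*exp(3^(1/3)*b*(-(9 + sqrt(273))^(1/3) + 4*3^(1/3)/(9 + sqrt(273))^(1/3))/12)*sin(3^(1/6)*b*((9 + sqrt(273))^(-1/3) + 3^(2/3)*(9 + sqrt(273))^(1/3)/12)) + C2*exp(3^(1/3)*b*(-(9 + sqrt(273))^(1/3) + 4*3^(1/3)/(9 + sqrt(273))^(1/3))/12)*cos(3^(1/6)*b*((9 + sqrt(273))^(-1/3) + 3^(2/3)*(9 + sqrt(273))^(1/3)/12)) + C3*exp(-3^(1/3)*b*(-(9 + sqrt(273))^(1/3) + 4*3^(1/3)/(9 + sqrt(273))^(1/3))/6) + b^2 - sqrt(2)*b + 8*b - 4*sqrt(2) + 28


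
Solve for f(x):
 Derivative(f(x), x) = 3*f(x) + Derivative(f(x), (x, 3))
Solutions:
 f(x) = C1*exp(6^(1/3)*x*(2*3^(1/3)/(sqrt(717) + 27)^(1/3) + 2^(1/3)*(sqrt(717) + 27)^(1/3))/12)*sin(2^(1/3)*3^(1/6)*x*(-2^(1/3)*3^(2/3)*(sqrt(717) + 27)^(1/3) + 6/(sqrt(717) + 27)^(1/3))/12) + C2*exp(6^(1/3)*x*(2*3^(1/3)/(sqrt(717) + 27)^(1/3) + 2^(1/3)*(sqrt(717) + 27)^(1/3))/12)*cos(2^(1/3)*3^(1/6)*x*(-2^(1/3)*3^(2/3)*(sqrt(717) + 27)^(1/3) + 6/(sqrt(717) + 27)^(1/3))/12) + C3*exp(-6^(1/3)*x*(2*3^(1/3)/(sqrt(717) + 27)^(1/3) + 2^(1/3)*(sqrt(717) + 27)^(1/3))/6)


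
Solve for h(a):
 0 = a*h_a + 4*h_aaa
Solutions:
 h(a) = C1 + Integral(C2*airyai(-2^(1/3)*a/2) + C3*airybi(-2^(1/3)*a/2), a)


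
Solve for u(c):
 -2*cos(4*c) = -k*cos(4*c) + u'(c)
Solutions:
 u(c) = C1 + k*sin(4*c)/4 - sin(4*c)/2


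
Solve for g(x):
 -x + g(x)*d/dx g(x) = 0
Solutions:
 g(x) = -sqrt(C1 + x^2)
 g(x) = sqrt(C1 + x^2)


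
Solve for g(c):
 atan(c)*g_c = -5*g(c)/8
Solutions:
 g(c) = C1*exp(-5*Integral(1/atan(c), c)/8)


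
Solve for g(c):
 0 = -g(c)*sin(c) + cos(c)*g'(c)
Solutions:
 g(c) = C1/cos(c)


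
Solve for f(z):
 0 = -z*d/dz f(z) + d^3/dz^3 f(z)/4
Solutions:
 f(z) = C1 + Integral(C2*airyai(2^(2/3)*z) + C3*airybi(2^(2/3)*z), z)


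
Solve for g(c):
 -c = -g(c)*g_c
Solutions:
 g(c) = -sqrt(C1 + c^2)
 g(c) = sqrt(C1 + c^2)


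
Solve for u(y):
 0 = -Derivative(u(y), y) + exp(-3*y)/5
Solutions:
 u(y) = C1 - exp(-3*y)/15


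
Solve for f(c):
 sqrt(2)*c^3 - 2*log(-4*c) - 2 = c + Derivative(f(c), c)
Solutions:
 f(c) = C1 + sqrt(2)*c^4/4 - c^2/2 - 2*c*log(-c) - 4*c*log(2)


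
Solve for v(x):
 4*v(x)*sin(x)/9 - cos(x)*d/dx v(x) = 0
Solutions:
 v(x) = C1/cos(x)^(4/9)


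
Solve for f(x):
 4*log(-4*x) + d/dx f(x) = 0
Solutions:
 f(x) = C1 - 4*x*log(-x) + 4*x*(1 - 2*log(2))


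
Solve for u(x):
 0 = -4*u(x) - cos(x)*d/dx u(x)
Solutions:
 u(x) = C1*(sin(x)^2 - 2*sin(x) + 1)/(sin(x)^2 + 2*sin(x) + 1)


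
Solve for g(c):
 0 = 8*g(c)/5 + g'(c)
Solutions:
 g(c) = C1*exp(-8*c/5)


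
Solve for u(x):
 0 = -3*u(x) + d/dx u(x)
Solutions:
 u(x) = C1*exp(3*x)


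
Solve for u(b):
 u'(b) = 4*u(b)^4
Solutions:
 u(b) = (-1/(C1 + 12*b))^(1/3)
 u(b) = (-1/(C1 + 4*b))^(1/3)*(-3^(2/3) - 3*3^(1/6)*I)/6
 u(b) = (-1/(C1 + 4*b))^(1/3)*(-3^(2/3) + 3*3^(1/6)*I)/6


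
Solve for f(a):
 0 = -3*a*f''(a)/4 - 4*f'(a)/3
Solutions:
 f(a) = C1 + C2/a^(7/9)


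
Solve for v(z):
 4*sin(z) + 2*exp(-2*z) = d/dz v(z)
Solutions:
 v(z) = C1 - 4*cos(z) - exp(-2*z)


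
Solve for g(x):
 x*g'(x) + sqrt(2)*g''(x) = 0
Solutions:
 g(x) = C1 + C2*erf(2^(1/4)*x/2)


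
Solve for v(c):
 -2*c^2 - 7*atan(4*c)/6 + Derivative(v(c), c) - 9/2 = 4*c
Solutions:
 v(c) = C1 + 2*c^3/3 + 2*c^2 + 7*c*atan(4*c)/6 + 9*c/2 - 7*log(16*c^2 + 1)/48


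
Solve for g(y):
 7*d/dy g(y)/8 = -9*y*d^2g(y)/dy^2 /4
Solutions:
 g(y) = C1 + C2*y^(11/18)


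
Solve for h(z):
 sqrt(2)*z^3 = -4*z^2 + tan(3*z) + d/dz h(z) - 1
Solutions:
 h(z) = C1 + sqrt(2)*z^4/4 + 4*z^3/3 + z + log(cos(3*z))/3


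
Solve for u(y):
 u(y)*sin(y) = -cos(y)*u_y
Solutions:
 u(y) = C1*cos(y)


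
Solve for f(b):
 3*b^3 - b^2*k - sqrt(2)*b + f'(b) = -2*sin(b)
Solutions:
 f(b) = C1 - 3*b^4/4 + b^3*k/3 + sqrt(2)*b^2/2 + 2*cos(b)


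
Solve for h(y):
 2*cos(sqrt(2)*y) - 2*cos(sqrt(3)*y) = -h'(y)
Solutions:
 h(y) = C1 - sqrt(2)*sin(sqrt(2)*y) + 2*sqrt(3)*sin(sqrt(3)*y)/3


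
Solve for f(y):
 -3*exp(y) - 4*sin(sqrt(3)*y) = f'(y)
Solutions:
 f(y) = C1 - 3*exp(y) + 4*sqrt(3)*cos(sqrt(3)*y)/3


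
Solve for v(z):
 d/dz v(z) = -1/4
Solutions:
 v(z) = C1 - z/4


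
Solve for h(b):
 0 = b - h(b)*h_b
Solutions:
 h(b) = -sqrt(C1 + b^2)
 h(b) = sqrt(C1 + b^2)


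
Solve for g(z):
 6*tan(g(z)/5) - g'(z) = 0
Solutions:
 g(z) = -5*asin(C1*exp(6*z/5)) + 5*pi
 g(z) = 5*asin(C1*exp(6*z/5))


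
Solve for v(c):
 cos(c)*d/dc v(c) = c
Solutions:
 v(c) = C1 + Integral(c/cos(c), c)


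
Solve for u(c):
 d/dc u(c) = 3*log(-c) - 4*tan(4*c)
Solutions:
 u(c) = C1 + 3*c*log(-c) - 3*c + log(cos(4*c))


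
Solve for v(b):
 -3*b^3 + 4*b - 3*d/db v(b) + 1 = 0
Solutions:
 v(b) = C1 - b^4/4 + 2*b^2/3 + b/3


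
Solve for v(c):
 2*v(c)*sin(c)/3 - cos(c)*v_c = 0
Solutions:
 v(c) = C1/cos(c)^(2/3)


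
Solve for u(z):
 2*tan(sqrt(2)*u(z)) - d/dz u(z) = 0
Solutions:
 u(z) = sqrt(2)*(pi - asin(C1*exp(2*sqrt(2)*z)))/2
 u(z) = sqrt(2)*asin(C1*exp(2*sqrt(2)*z))/2


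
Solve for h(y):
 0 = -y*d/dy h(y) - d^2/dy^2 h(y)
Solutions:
 h(y) = C1 + C2*erf(sqrt(2)*y/2)


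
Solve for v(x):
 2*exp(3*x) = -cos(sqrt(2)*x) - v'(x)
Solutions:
 v(x) = C1 - 2*exp(3*x)/3 - sqrt(2)*sin(sqrt(2)*x)/2


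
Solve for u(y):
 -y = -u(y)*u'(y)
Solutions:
 u(y) = -sqrt(C1 + y^2)
 u(y) = sqrt(C1 + y^2)


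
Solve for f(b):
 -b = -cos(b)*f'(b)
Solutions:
 f(b) = C1 + Integral(b/cos(b), b)


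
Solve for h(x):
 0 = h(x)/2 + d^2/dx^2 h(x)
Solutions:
 h(x) = C1*sin(sqrt(2)*x/2) + C2*cos(sqrt(2)*x/2)


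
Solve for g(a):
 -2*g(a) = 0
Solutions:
 g(a) = 0


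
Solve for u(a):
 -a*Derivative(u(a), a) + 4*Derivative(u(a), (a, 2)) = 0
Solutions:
 u(a) = C1 + C2*erfi(sqrt(2)*a/4)


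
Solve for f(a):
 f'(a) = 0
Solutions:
 f(a) = C1


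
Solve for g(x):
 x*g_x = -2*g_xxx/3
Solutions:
 g(x) = C1 + Integral(C2*airyai(-2^(2/3)*3^(1/3)*x/2) + C3*airybi(-2^(2/3)*3^(1/3)*x/2), x)


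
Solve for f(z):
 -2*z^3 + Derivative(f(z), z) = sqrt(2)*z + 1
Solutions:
 f(z) = C1 + z^4/2 + sqrt(2)*z^2/2 + z


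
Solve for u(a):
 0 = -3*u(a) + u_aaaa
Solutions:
 u(a) = C1*exp(-3^(1/4)*a) + C2*exp(3^(1/4)*a) + C3*sin(3^(1/4)*a) + C4*cos(3^(1/4)*a)


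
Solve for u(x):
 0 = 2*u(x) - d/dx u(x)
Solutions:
 u(x) = C1*exp(2*x)


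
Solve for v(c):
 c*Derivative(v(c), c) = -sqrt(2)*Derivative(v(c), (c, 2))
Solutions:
 v(c) = C1 + C2*erf(2^(1/4)*c/2)


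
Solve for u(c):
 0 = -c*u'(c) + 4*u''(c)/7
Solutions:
 u(c) = C1 + C2*erfi(sqrt(14)*c/4)


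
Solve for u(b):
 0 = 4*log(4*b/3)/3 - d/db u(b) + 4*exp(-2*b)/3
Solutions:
 u(b) = C1 + 4*b*log(b)/3 + 4*b*(-log(3) - 1 + 2*log(2))/3 - 2*exp(-2*b)/3


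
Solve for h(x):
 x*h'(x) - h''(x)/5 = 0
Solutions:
 h(x) = C1 + C2*erfi(sqrt(10)*x/2)


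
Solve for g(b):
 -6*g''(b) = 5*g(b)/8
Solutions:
 g(b) = C1*sin(sqrt(15)*b/12) + C2*cos(sqrt(15)*b/12)


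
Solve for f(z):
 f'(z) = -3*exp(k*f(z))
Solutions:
 f(z) = Piecewise((log(1/(C1*k + 3*k*z))/k, Ne(k, 0)), (nan, True))
 f(z) = Piecewise((C1 - 3*z, Eq(k, 0)), (nan, True))


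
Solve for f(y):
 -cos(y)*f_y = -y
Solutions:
 f(y) = C1 + Integral(y/cos(y), y)


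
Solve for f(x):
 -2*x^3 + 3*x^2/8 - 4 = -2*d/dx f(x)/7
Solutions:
 f(x) = C1 + 7*x^4/4 - 7*x^3/16 + 14*x


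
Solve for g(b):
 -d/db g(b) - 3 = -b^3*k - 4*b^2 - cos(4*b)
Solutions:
 g(b) = C1 + b^4*k/4 + 4*b^3/3 - 3*b + sin(4*b)/4


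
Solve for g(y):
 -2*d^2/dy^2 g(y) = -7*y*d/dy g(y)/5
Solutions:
 g(y) = C1 + C2*erfi(sqrt(35)*y/10)


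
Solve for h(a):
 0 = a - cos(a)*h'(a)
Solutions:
 h(a) = C1 + Integral(a/cos(a), a)


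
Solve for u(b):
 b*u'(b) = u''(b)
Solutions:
 u(b) = C1 + C2*erfi(sqrt(2)*b/2)


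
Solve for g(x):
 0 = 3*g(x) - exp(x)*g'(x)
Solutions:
 g(x) = C1*exp(-3*exp(-x))


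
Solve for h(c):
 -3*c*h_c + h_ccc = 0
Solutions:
 h(c) = C1 + Integral(C2*airyai(3^(1/3)*c) + C3*airybi(3^(1/3)*c), c)


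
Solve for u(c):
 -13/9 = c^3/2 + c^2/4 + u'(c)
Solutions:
 u(c) = C1 - c^4/8 - c^3/12 - 13*c/9


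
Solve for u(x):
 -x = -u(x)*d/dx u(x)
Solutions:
 u(x) = -sqrt(C1 + x^2)
 u(x) = sqrt(C1 + x^2)


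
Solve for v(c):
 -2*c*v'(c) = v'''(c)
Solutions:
 v(c) = C1 + Integral(C2*airyai(-2^(1/3)*c) + C3*airybi(-2^(1/3)*c), c)


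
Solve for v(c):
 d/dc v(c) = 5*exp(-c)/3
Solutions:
 v(c) = C1 - 5*exp(-c)/3


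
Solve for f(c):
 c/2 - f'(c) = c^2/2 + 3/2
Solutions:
 f(c) = C1 - c^3/6 + c^2/4 - 3*c/2


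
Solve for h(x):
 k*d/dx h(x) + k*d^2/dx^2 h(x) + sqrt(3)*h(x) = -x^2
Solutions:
 h(x) = C1*exp(x*(-1 + sqrt(k*(k - 4*sqrt(3)))/k)/2) + C2*exp(-x*(1 + sqrt(k*(k - 4*sqrt(3)))/k)/2) - 2*sqrt(3)*k^2/9 + 2*k*x/3 + 2*k/3 - sqrt(3)*x^2/3


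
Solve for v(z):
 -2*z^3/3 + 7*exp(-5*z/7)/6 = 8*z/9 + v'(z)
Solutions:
 v(z) = C1 - z^4/6 - 4*z^2/9 - 49*exp(-5*z/7)/30


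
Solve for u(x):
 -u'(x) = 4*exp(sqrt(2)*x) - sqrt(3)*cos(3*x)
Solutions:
 u(x) = C1 - 2*sqrt(2)*exp(sqrt(2)*x) + sqrt(3)*sin(3*x)/3


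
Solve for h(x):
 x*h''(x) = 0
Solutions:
 h(x) = C1 + C2*x


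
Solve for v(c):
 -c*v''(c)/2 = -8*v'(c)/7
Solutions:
 v(c) = C1 + C2*c^(23/7)


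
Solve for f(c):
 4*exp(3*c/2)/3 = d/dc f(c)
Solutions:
 f(c) = C1 + 8*exp(3*c/2)/9


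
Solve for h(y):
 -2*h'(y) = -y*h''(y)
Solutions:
 h(y) = C1 + C2*y^3


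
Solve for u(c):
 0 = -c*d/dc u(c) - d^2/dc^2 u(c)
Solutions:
 u(c) = C1 + C2*erf(sqrt(2)*c/2)


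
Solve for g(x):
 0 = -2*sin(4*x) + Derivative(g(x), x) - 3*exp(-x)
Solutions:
 g(x) = C1 - cos(4*x)/2 - 3*exp(-x)


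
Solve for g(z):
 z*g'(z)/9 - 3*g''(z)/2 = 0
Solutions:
 g(z) = C1 + C2*erfi(sqrt(3)*z/9)


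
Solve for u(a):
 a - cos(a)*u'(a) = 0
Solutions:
 u(a) = C1 + Integral(a/cos(a), a)


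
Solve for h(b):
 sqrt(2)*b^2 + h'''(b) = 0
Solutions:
 h(b) = C1 + C2*b + C3*b^2 - sqrt(2)*b^5/60


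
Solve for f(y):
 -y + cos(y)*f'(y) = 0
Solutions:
 f(y) = C1 + Integral(y/cos(y), y)


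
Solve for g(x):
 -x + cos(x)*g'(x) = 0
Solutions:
 g(x) = C1 + Integral(x/cos(x), x)


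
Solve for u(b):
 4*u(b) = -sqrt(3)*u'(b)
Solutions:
 u(b) = C1*exp(-4*sqrt(3)*b/3)


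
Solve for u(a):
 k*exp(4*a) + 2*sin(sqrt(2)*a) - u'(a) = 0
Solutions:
 u(a) = C1 + k*exp(4*a)/4 - sqrt(2)*cos(sqrt(2)*a)


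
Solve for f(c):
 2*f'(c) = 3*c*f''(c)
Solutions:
 f(c) = C1 + C2*c^(5/3)


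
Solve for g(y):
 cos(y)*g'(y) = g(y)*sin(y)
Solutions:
 g(y) = C1/cos(y)


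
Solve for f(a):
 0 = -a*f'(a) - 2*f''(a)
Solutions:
 f(a) = C1 + C2*erf(a/2)


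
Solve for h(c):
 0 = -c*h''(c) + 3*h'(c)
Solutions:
 h(c) = C1 + C2*c^4


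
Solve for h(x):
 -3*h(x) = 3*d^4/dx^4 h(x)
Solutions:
 h(x) = (C1*sin(sqrt(2)*x/2) + C2*cos(sqrt(2)*x/2))*exp(-sqrt(2)*x/2) + (C3*sin(sqrt(2)*x/2) + C4*cos(sqrt(2)*x/2))*exp(sqrt(2)*x/2)


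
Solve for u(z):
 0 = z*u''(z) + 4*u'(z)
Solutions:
 u(z) = C1 + C2/z^3


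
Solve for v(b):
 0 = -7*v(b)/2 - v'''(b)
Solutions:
 v(b) = C3*exp(-2^(2/3)*7^(1/3)*b/2) + (C1*sin(2^(2/3)*sqrt(3)*7^(1/3)*b/4) + C2*cos(2^(2/3)*sqrt(3)*7^(1/3)*b/4))*exp(2^(2/3)*7^(1/3)*b/4)


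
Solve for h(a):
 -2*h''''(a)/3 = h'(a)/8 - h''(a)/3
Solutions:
 h(a) = C1 + C2*exp(6^(1/3)*a*(4*6^(1/3)/(sqrt(345) + 27)^(1/3) + (sqrt(345) + 27)^(1/3))/24)*sin(2^(1/3)*3^(1/6)*a*(-3^(2/3)*(sqrt(345) + 27)^(1/3) + 12*2^(1/3)/(sqrt(345) + 27)^(1/3))/24) + C3*exp(6^(1/3)*a*(4*6^(1/3)/(sqrt(345) + 27)^(1/3) + (sqrt(345) + 27)^(1/3))/24)*cos(2^(1/3)*3^(1/6)*a*(-3^(2/3)*(sqrt(345) + 27)^(1/3) + 12*2^(1/3)/(sqrt(345) + 27)^(1/3))/24) + C4*exp(-6^(1/3)*a*(4*6^(1/3)/(sqrt(345) + 27)^(1/3) + (sqrt(345) + 27)^(1/3))/12)


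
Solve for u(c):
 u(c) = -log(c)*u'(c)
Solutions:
 u(c) = C1*exp(-li(c))


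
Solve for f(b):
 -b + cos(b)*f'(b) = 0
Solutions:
 f(b) = C1 + Integral(b/cos(b), b)


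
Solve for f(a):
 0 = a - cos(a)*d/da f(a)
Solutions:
 f(a) = C1 + Integral(a/cos(a), a)


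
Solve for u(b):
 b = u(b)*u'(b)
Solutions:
 u(b) = -sqrt(C1 + b^2)
 u(b) = sqrt(C1 + b^2)


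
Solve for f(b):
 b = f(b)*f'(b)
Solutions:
 f(b) = -sqrt(C1 + b^2)
 f(b) = sqrt(C1 + b^2)


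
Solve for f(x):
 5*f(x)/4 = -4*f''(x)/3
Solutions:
 f(x) = C1*sin(sqrt(15)*x/4) + C2*cos(sqrt(15)*x/4)


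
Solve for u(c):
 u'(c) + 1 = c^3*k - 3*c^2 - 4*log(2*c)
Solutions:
 u(c) = C1 + c^4*k/4 - c^3 - 4*c*log(c) - c*log(16) + 3*c


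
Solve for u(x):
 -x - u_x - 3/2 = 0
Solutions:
 u(x) = C1 - x^2/2 - 3*x/2


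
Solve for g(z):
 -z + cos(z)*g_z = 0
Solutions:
 g(z) = C1 + Integral(z/cos(z), z)


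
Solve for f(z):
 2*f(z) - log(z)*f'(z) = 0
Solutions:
 f(z) = C1*exp(2*li(z))


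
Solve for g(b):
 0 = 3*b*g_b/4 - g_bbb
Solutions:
 g(b) = C1 + Integral(C2*airyai(6^(1/3)*b/2) + C3*airybi(6^(1/3)*b/2), b)


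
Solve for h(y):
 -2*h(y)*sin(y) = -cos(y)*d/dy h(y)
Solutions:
 h(y) = C1/cos(y)^2


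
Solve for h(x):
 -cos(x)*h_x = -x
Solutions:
 h(x) = C1 + Integral(x/cos(x), x)


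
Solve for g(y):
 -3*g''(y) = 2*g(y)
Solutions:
 g(y) = C1*sin(sqrt(6)*y/3) + C2*cos(sqrt(6)*y/3)


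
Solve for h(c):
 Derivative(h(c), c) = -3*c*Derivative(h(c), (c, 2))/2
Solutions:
 h(c) = C1 + C2*c^(1/3)


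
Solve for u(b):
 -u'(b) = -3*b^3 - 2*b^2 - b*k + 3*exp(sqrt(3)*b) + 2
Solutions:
 u(b) = C1 + 3*b^4/4 + 2*b^3/3 + b^2*k/2 - 2*b - sqrt(3)*exp(sqrt(3)*b)


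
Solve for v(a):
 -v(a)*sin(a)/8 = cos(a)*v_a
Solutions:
 v(a) = C1*cos(a)^(1/8)


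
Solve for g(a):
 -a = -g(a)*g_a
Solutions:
 g(a) = -sqrt(C1 + a^2)
 g(a) = sqrt(C1 + a^2)


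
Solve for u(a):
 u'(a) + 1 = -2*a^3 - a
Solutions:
 u(a) = C1 - a^4/2 - a^2/2 - a


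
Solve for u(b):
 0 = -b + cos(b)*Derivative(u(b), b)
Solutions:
 u(b) = C1 + Integral(b/cos(b), b)


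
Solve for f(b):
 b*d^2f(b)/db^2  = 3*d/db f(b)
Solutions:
 f(b) = C1 + C2*b^4


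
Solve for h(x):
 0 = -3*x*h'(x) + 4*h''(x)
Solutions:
 h(x) = C1 + C2*erfi(sqrt(6)*x/4)


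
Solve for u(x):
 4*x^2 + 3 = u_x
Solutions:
 u(x) = C1 + 4*x^3/3 + 3*x


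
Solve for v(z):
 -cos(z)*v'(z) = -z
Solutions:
 v(z) = C1 + Integral(z/cos(z), z)


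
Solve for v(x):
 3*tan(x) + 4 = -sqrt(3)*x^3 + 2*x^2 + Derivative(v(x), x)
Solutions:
 v(x) = C1 + sqrt(3)*x^4/4 - 2*x^3/3 + 4*x - 3*log(cos(x))


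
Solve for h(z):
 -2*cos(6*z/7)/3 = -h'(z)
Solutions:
 h(z) = C1 + 7*sin(6*z/7)/9


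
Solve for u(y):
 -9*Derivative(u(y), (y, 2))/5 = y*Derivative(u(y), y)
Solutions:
 u(y) = C1 + C2*erf(sqrt(10)*y/6)


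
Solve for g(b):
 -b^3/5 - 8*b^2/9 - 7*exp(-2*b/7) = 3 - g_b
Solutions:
 g(b) = C1 + b^4/20 + 8*b^3/27 + 3*b - 49*exp(-2*b/7)/2


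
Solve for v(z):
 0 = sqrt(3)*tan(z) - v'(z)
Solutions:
 v(z) = C1 - sqrt(3)*log(cos(z))


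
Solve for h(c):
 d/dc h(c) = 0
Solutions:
 h(c) = C1


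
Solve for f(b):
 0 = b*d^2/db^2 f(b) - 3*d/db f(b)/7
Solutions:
 f(b) = C1 + C2*b^(10/7)


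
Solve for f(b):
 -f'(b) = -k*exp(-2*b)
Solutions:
 f(b) = C1 - k*exp(-2*b)/2


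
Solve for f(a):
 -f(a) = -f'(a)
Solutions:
 f(a) = C1*exp(a)


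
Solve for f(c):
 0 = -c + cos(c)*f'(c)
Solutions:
 f(c) = C1 + Integral(c/cos(c), c)


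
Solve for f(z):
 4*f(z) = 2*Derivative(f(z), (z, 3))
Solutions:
 f(z) = C3*exp(2^(1/3)*z) + (C1*sin(2^(1/3)*sqrt(3)*z/2) + C2*cos(2^(1/3)*sqrt(3)*z/2))*exp(-2^(1/3)*z/2)


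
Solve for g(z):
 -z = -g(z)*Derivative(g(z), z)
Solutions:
 g(z) = -sqrt(C1 + z^2)
 g(z) = sqrt(C1 + z^2)


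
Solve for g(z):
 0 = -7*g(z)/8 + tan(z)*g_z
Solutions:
 g(z) = C1*sin(z)^(7/8)


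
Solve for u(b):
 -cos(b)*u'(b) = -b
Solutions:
 u(b) = C1 + Integral(b/cos(b), b)


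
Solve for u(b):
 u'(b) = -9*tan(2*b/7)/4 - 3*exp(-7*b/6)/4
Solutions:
 u(b) = C1 - 63*log(tan(2*b/7)^2 + 1)/16 + 9*exp(-7*b/6)/14


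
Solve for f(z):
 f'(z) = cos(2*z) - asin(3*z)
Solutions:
 f(z) = C1 - z*asin(3*z) - sqrt(1 - 9*z^2)/3 + sin(2*z)/2


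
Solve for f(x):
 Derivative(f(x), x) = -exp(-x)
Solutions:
 f(x) = C1 + exp(-x)


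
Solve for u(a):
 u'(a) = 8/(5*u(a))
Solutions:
 u(a) = -sqrt(C1 + 80*a)/5
 u(a) = sqrt(C1 + 80*a)/5


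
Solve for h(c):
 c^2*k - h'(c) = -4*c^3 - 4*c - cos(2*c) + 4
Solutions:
 h(c) = C1 + c^4 + c^3*k/3 + 2*c^2 - 4*c + sin(2*c)/2


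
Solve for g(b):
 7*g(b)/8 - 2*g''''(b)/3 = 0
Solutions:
 g(b) = C1*exp(-21^(1/4)*b/2) + C2*exp(21^(1/4)*b/2) + C3*sin(21^(1/4)*b/2) + C4*cos(21^(1/4)*b/2)


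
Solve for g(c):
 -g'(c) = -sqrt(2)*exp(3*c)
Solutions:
 g(c) = C1 + sqrt(2)*exp(3*c)/3


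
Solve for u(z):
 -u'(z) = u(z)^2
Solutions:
 u(z) = 1/(C1 + z)


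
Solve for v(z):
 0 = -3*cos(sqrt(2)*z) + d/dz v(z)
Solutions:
 v(z) = C1 + 3*sqrt(2)*sin(sqrt(2)*z)/2


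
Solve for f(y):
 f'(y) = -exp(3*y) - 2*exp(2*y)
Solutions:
 f(y) = C1 - exp(3*y)/3 - exp(2*y)


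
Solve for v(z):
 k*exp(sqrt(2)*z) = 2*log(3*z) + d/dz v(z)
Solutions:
 v(z) = C1 + sqrt(2)*k*exp(sqrt(2)*z)/2 - 2*z*log(z) + 2*z*(1 - log(3))


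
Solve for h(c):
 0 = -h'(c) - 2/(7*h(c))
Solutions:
 h(c) = -sqrt(C1 - 28*c)/7
 h(c) = sqrt(C1 - 28*c)/7


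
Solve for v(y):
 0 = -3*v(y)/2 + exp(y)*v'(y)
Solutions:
 v(y) = C1*exp(-3*exp(-y)/2)


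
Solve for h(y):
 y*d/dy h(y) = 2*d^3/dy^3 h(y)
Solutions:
 h(y) = C1 + Integral(C2*airyai(2^(2/3)*y/2) + C3*airybi(2^(2/3)*y/2), y)


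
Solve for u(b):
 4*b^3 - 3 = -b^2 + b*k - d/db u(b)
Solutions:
 u(b) = C1 - b^4 - b^3/3 + b^2*k/2 + 3*b


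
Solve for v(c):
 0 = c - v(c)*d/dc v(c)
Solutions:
 v(c) = -sqrt(C1 + c^2)
 v(c) = sqrt(C1 + c^2)


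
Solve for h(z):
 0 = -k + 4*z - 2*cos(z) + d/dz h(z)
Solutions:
 h(z) = C1 + k*z - 2*z^2 + 2*sin(z)


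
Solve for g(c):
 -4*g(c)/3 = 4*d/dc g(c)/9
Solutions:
 g(c) = C1*exp(-3*c)


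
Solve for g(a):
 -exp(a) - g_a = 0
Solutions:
 g(a) = C1 - exp(a)


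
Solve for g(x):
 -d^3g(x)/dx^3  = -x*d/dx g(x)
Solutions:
 g(x) = C1 + Integral(C2*airyai(x) + C3*airybi(x), x)


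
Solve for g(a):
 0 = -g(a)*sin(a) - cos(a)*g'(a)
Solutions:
 g(a) = C1*cos(a)


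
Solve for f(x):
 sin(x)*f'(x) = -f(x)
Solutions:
 f(x) = C1*sqrt(cos(x) + 1)/sqrt(cos(x) - 1)


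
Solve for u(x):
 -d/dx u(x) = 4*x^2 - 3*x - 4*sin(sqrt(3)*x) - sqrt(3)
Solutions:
 u(x) = C1 - 4*x^3/3 + 3*x^2/2 + sqrt(3)*x - 4*sqrt(3)*cos(sqrt(3)*x)/3


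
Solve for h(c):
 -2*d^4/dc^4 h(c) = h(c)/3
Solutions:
 h(c) = (C1*sin(2^(1/4)*3^(3/4)*c/6) + C2*cos(2^(1/4)*3^(3/4)*c/6))*exp(-2^(1/4)*3^(3/4)*c/6) + (C3*sin(2^(1/4)*3^(3/4)*c/6) + C4*cos(2^(1/4)*3^(3/4)*c/6))*exp(2^(1/4)*3^(3/4)*c/6)


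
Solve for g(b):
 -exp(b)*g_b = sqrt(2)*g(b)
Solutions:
 g(b) = C1*exp(sqrt(2)*exp(-b))


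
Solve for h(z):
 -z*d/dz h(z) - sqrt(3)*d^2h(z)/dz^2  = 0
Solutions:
 h(z) = C1 + C2*erf(sqrt(2)*3^(3/4)*z/6)


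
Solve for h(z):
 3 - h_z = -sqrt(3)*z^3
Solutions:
 h(z) = C1 + sqrt(3)*z^4/4 + 3*z


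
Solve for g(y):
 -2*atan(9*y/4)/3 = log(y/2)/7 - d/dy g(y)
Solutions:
 g(y) = C1 + y*log(y)/7 + 2*y*atan(9*y/4)/3 - y/7 - y*log(2)/7 - 4*log(81*y^2 + 16)/27


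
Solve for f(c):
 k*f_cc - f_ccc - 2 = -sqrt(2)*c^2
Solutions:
 f(c) = C1 + C2*c + C3*exp(c*k) - sqrt(2)*c^4/(12*k) - sqrt(2)*c^3/(3*k^2) + c^2*(1 - sqrt(2)/k^2)/k


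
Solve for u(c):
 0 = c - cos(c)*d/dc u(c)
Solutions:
 u(c) = C1 + Integral(c/cos(c), c)


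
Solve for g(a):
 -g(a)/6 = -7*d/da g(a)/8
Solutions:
 g(a) = C1*exp(4*a/21)


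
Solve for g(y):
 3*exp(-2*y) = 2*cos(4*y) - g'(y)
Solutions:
 g(y) = C1 + sin(4*y)/2 + 3*exp(-2*y)/2


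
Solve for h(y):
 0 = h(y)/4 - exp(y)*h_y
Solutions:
 h(y) = C1*exp(-exp(-y)/4)


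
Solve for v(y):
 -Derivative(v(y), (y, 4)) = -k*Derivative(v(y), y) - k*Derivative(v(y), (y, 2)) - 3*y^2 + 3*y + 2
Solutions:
 v(y) = C1 + C2*exp(2^(1/3)*y*(-2*k/((-3^(1/3) + 3^(5/6)*I)*(-9*k + sqrt(3)*sqrt(k^2*(27 - 4*k)))^(1/3)) + 6^(1/3)*(-9*k + sqrt(3)*sqrt(k^2*(27 - 4*k)))^(1/3)/12 - 2^(1/3)*3^(5/6)*I*(-9*k + sqrt(3)*sqrt(k^2*(27 - 4*k)))^(1/3)/12)) + C3*exp(2^(1/3)*y*(2*k/((3^(1/3) + 3^(5/6)*I)*(-9*k + sqrt(3)*sqrt(k^2*(27 - 4*k)))^(1/3)) + 6^(1/3)*(-9*k + sqrt(3)*sqrt(k^2*(27 - 4*k)))^(1/3)/12 + 2^(1/3)*3^(5/6)*I*(-9*k + sqrt(3)*sqrt(k^2*(27 - 4*k)))^(1/3)/12)) + C4*exp(-6^(1/3)*y*(2*3^(1/3)*k/(-9*k + sqrt(3)*sqrt(k^2*(27 - 4*k)))^(1/3) + 2^(1/3)*(-9*k + sqrt(3)*sqrt(k^2*(27 - 4*k)))^(1/3))/6) - y^3/k + 9*y^2/(2*k) - 7*y/k


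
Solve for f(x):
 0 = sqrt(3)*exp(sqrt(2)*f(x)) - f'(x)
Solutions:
 f(x) = sqrt(2)*(2*log(-1/(C1 + sqrt(3)*x)) - log(2))/4


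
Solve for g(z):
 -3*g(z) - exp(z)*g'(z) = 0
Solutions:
 g(z) = C1*exp(3*exp(-z))


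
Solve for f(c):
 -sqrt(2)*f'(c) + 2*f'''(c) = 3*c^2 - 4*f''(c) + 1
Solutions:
 f(c) = C1 + C2*exp(-c*(1 + sqrt(2)*sqrt(sqrt(2) + 2)/2)) + C3*exp(c*(-1 + sqrt(2)*sqrt(sqrt(2) + 2)/2)) - sqrt(2)*c^3/2 - 6*c^2 - 49*sqrt(2)*c/2 - 6*c


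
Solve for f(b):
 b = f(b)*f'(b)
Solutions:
 f(b) = -sqrt(C1 + b^2)
 f(b) = sqrt(C1 + b^2)


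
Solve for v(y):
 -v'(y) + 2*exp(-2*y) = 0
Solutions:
 v(y) = C1 - exp(-2*y)


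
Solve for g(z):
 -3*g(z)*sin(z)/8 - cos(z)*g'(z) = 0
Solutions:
 g(z) = C1*cos(z)^(3/8)


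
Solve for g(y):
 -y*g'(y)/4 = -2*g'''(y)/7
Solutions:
 g(y) = C1 + Integral(C2*airyai(7^(1/3)*y/2) + C3*airybi(7^(1/3)*y/2), y)


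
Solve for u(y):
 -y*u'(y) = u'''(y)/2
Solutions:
 u(y) = C1 + Integral(C2*airyai(-2^(1/3)*y) + C3*airybi(-2^(1/3)*y), y)


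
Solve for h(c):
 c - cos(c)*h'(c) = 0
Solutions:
 h(c) = C1 + Integral(c/cos(c), c)


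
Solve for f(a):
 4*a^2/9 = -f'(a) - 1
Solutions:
 f(a) = C1 - 4*a^3/27 - a


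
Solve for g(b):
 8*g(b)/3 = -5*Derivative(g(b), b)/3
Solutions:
 g(b) = C1*exp(-8*b/5)


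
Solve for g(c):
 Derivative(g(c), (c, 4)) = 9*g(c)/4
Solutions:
 g(c) = C1*exp(-sqrt(6)*c/2) + C2*exp(sqrt(6)*c/2) + C3*sin(sqrt(6)*c/2) + C4*cos(sqrt(6)*c/2)


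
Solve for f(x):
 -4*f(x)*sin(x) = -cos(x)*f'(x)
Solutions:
 f(x) = C1/cos(x)^4


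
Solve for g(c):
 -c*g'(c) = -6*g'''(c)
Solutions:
 g(c) = C1 + Integral(C2*airyai(6^(2/3)*c/6) + C3*airybi(6^(2/3)*c/6), c)


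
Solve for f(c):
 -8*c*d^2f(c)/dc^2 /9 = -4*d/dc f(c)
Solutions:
 f(c) = C1 + C2*c^(11/2)


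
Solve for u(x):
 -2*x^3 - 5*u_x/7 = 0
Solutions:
 u(x) = C1 - 7*x^4/10


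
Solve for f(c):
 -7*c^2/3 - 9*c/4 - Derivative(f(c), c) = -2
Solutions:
 f(c) = C1 - 7*c^3/9 - 9*c^2/8 + 2*c


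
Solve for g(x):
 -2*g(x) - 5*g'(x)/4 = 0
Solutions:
 g(x) = C1*exp(-8*x/5)


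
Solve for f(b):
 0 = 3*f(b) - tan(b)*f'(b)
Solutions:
 f(b) = C1*sin(b)^3


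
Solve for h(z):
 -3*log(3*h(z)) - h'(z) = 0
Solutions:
 Integral(1/(log(_y) + log(3)), (_y, h(z)))/3 = C1 - z


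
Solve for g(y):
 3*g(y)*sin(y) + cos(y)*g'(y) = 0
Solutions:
 g(y) = C1*cos(y)^3


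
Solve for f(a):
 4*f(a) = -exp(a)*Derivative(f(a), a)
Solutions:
 f(a) = C1*exp(4*exp(-a))


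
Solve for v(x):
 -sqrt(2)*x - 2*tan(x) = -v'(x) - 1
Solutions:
 v(x) = C1 + sqrt(2)*x^2/2 - x - 2*log(cos(x))


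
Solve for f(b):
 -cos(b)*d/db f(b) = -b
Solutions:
 f(b) = C1 + Integral(b/cos(b), b)


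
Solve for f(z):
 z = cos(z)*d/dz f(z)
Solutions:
 f(z) = C1 + Integral(z/cos(z), z)


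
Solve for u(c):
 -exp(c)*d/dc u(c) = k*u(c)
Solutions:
 u(c) = C1*exp(k*exp(-c))


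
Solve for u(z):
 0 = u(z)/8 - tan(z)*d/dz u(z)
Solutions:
 u(z) = C1*sin(z)^(1/8)


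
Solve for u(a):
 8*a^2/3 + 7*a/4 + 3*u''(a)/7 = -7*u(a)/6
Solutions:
 u(a) = C1*sin(7*sqrt(2)*a/6) + C2*cos(7*sqrt(2)*a/6) - 16*a^2/7 - 3*a/2 + 576/343


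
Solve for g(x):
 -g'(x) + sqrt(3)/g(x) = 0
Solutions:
 g(x) = -sqrt(C1 + 2*sqrt(3)*x)
 g(x) = sqrt(C1 + 2*sqrt(3)*x)


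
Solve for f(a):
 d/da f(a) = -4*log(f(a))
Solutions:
 li(f(a)) = C1 - 4*a


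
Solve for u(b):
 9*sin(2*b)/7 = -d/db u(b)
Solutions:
 u(b) = C1 + 9*cos(2*b)/14


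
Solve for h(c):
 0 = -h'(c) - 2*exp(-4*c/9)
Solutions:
 h(c) = C1 + 9*exp(-4*c/9)/2


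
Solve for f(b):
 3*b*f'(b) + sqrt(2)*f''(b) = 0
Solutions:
 f(b) = C1 + C2*erf(2^(1/4)*sqrt(3)*b/2)


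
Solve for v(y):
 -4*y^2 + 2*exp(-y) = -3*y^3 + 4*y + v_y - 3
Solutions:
 v(y) = C1 + 3*y^4/4 - 4*y^3/3 - 2*y^2 + 3*y - 2*exp(-y)


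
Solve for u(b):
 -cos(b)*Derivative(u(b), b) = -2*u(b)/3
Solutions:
 u(b) = C1*(sin(b) + 1)^(1/3)/(sin(b) - 1)^(1/3)


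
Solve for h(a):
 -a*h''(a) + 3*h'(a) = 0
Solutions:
 h(a) = C1 + C2*a^4


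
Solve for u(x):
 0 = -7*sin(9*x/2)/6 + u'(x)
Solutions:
 u(x) = C1 - 7*cos(9*x/2)/27


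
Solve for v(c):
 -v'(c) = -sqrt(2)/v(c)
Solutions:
 v(c) = -sqrt(C1 + 2*sqrt(2)*c)
 v(c) = sqrt(C1 + 2*sqrt(2)*c)


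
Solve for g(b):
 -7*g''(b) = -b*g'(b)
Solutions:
 g(b) = C1 + C2*erfi(sqrt(14)*b/14)


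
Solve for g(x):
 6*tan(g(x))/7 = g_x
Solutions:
 g(x) = pi - asin(C1*exp(6*x/7))
 g(x) = asin(C1*exp(6*x/7))


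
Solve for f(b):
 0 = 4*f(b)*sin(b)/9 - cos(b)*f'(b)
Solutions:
 f(b) = C1/cos(b)^(4/9)


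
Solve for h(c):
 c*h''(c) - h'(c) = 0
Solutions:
 h(c) = C1 + C2*c^2


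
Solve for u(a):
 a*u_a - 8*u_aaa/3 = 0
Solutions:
 u(a) = C1 + Integral(C2*airyai(3^(1/3)*a/2) + C3*airybi(3^(1/3)*a/2), a)


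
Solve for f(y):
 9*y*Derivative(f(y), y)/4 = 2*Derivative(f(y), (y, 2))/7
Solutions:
 f(y) = C1 + C2*erfi(3*sqrt(7)*y/4)


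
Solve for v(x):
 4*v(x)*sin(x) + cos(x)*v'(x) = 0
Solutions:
 v(x) = C1*cos(x)^4


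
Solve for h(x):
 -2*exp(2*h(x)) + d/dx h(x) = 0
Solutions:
 h(x) = log(-sqrt(-1/(C1 + 2*x))) - log(2)/2
 h(x) = log(-1/(C1 + 2*x))/2 - log(2)/2


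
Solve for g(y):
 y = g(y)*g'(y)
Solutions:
 g(y) = -sqrt(C1 + y^2)
 g(y) = sqrt(C1 + y^2)


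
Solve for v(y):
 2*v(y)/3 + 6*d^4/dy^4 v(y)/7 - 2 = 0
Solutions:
 v(y) = (C1*sin(sqrt(6)*7^(1/4)*y/6) + C2*cos(sqrt(6)*7^(1/4)*y/6))*exp(-sqrt(6)*7^(1/4)*y/6) + (C3*sin(sqrt(6)*7^(1/4)*y/6) + C4*cos(sqrt(6)*7^(1/4)*y/6))*exp(sqrt(6)*7^(1/4)*y/6) + 3


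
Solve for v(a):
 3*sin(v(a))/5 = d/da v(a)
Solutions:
 -3*a/5 + log(cos(v(a)) - 1)/2 - log(cos(v(a)) + 1)/2 = C1


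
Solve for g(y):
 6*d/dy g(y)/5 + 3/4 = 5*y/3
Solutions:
 g(y) = C1 + 25*y^2/36 - 5*y/8


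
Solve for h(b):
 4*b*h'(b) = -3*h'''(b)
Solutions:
 h(b) = C1 + Integral(C2*airyai(-6^(2/3)*b/3) + C3*airybi(-6^(2/3)*b/3), b)


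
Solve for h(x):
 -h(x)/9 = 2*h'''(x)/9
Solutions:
 h(x) = C3*exp(-2^(2/3)*x/2) + (C1*sin(2^(2/3)*sqrt(3)*x/4) + C2*cos(2^(2/3)*sqrt(3)*x/4))*exp(2^(2/3)*x/4)


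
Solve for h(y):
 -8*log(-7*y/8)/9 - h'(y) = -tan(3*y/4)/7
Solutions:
 h(y) = C1 - 8*y*log(-y)/9 - 8*y*log(7)/9 + 8*y/9 + 8*y*log(2)/3 - 4*log(cos(3*y/4))/21


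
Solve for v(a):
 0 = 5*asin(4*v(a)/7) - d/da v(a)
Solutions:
 Integral(1/asin(4*_y/7), (_y, v(a))) = C1 + 5*a


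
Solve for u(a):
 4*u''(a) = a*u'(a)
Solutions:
 u(a) = C1 + C2*erfi(sqrt(2)*a/4)


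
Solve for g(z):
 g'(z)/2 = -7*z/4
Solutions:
 g(z) = C1 - 7*z^2/4


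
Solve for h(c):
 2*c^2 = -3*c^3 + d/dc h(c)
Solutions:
 h(c) = C1 + 3*c^4/4 + 2*c^3/3


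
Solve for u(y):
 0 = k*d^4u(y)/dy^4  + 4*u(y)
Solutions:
 u(y) = C1*exp(-sqrt(2)*y*(-1/k)^(1/4)) + C2*exp(sqrt(2)*y*(-1/k)^(1/4)) + C3*exp(-sqrt(2)*I*y*(-1/k)^(1/4)) + C4*exp(sqrt(2)*I*y*(-1/k)^(1/4))


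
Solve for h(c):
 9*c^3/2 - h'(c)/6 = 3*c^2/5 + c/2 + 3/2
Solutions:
 h(c) = C1 + 27*c^4/4 - 6*c^3/5 - 3*c^2/2 - 9*c


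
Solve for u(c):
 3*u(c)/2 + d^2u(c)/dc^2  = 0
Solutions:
 u(c) = C1*sin(sqrt(6)*c/2) + C2*cos(sqrt(6)*c/2)


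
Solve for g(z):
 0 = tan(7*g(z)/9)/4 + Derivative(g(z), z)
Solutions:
 g(z) = -9*asin(C1*exp(-7*z/36))/7 + 9*pi/7
 g(z) = 9*asin(C1*exp(-7*z/36))/7


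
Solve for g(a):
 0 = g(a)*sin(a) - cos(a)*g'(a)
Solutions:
 g(a) = C1/cos(a)


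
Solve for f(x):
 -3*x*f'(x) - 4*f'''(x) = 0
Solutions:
 f(x) = C1 + Integral(C2*airyai(-6^(1/3)*x/2) + C3*airybi(-6^(1/3)*x/2), x)


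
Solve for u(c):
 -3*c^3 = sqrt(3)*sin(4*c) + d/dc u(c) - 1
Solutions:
 u(c) = C1 - 3*c^4/4 + c + sqrt(3)*cos(4*c)/4


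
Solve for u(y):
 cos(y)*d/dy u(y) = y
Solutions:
 u(y) = C1 + Integral(y/cos(y), y)


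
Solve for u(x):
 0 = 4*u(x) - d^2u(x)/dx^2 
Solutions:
 u(x) = C1*exp(-2*x) + C2*exp(2*x)


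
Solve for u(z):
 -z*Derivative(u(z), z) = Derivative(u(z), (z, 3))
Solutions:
 u(z) = C1 + Integral(C2*airyai(-z) + C3*airybi(-z), z)


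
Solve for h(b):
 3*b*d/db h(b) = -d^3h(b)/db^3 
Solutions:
 h(b) = C1 + Integral(C2*airyai(-3^(1/3)*b) + C3*airybi(-3^(1/3)*b), b)


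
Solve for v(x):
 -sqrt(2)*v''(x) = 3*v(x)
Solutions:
 v(x) = C1*sin(2^(3/4)*sqrt(3)*x/2) + C2*cos(2^(3/4)*sqrt(3)*x/2)


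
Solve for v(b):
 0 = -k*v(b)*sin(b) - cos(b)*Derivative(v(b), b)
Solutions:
 v(b) = C1*exp(k*log(cos(b)))


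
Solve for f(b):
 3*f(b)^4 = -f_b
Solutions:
 f(b) = (-3^(2/3) - 3*3^(1/6)*I)*(1/(C1 + 3*b))^(1/3)/6
 f(b) = (-3^(2/3) + 3*3^(1/6)*I)*(1/(C1 + 3*b))^(1/3)/6
 f(b) = (1/(C1 + 9*b))^(1/3)


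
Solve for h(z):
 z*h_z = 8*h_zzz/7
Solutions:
 h(z) = C1 + Integral(C2*airyai(7^(1/3)*z/2) + C3*airybi(7^(1/3)*z/2), z)


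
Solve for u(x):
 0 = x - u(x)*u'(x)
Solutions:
 u(x) = -sqrt(C1 + x^2)
 u(x) = sqrt(C1 + x^2)


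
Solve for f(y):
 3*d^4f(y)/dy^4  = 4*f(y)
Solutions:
 f(y) = C1*exp(-sqrt(2)*3^(3/4)*y/3) + C2*exp(sqrt(2)*3^(3/4)*y/3) + C3*sin(sqrt(2)*3^(3/4)*y/3) + C4*cos(sqrt(2)*3^(3/4)*y/3)


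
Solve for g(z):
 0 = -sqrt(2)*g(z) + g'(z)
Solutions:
 g(z) = C1*exp(sqrt(2)*z)


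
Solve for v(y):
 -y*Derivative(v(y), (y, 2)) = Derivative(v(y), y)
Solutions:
 v(y) = C1 + C2*log(y)


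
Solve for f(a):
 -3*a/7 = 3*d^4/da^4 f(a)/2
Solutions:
 f(a) = C1 + C2*a + C3*a^2 + C4*a^3 - a^5/420


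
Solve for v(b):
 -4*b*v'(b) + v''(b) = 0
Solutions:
 v(b) = C1 + C2*erfi(sqrt(2)*b)


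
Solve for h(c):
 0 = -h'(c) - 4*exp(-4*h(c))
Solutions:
 h(c) = log(-I*(C1 - 16*c)^(1/4))
 h(c) = log(I*(C1 - 16*c)^(1/4))
 h(c) = log(-(C1 - 16*c)^(1/4))
 h(c) = log(C1 - 16*c)/4


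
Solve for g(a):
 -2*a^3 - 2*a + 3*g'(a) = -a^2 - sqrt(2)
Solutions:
 g(a) = C1 + a^4/6 - a^3/9 + a^2/3 - sqrt(2)*a/3


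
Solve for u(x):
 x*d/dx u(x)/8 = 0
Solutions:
 u(x) = C1


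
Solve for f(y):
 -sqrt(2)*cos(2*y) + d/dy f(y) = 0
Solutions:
 f(y) = C1 + sqrt(2)*sin(2*y)/2


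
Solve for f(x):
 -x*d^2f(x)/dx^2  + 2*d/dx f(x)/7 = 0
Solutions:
 f(x) = C1 + C2*x^(9/7)


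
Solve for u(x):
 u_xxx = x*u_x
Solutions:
 u(x) = C1 + Integral(C2*airyai(x) + C3*airybi(x), x)


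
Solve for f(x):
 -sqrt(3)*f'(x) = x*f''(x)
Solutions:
 f(x) = C1 + C2*x^(1 - sqrt(3))


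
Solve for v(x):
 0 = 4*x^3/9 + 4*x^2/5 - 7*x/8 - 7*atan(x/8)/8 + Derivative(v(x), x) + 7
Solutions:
 v(x) = C1 - x^4/9 - 4*x^3/15 + 7*x^2/16 + 7*x*atan(x/8)/8 - 7*x - 7*log(x^2 + 64)/2


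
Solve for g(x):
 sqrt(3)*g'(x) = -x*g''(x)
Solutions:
 g(x) = C1 + C2*x^(1 - sqrt(3))


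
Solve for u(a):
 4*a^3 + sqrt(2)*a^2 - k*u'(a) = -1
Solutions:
 u(a) = C1 + a^4/k + sqrt(2)*a^3/(3*k) + a/k


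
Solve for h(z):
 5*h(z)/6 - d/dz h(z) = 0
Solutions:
 h(z) = C1*exp(5*z/6)


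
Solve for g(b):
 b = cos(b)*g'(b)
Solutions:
 g(b) = C1 + Integral(b/cos(b), b)


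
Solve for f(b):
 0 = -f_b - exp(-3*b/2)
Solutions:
 f(b) = C1 + 2*exp(-3*b/2)/3


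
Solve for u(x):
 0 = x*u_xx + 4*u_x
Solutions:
 u(x) = C1 + C2/x^3


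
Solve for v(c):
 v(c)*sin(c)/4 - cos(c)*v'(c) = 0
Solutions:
 v(c) = C1/cos(c)^(1/4)


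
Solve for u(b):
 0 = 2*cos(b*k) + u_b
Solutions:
 u(b) = C1 - 2*sin(b*k)/k


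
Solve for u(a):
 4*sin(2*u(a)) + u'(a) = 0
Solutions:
 u(a) = pi - acos((-C1 - exp(16*a))/(C1 - exp(16*a)))/2
 u(a) = acos((-C1 - exp(16*a))/(C1 - exp(16*a)))/2


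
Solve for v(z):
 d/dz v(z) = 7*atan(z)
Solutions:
 v(z) = C1 + 7*z*atan(z) - 7*log(z^2 + 1)/2


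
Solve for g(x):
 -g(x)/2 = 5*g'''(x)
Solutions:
 g(x) = C3*exp(-10^(2/3)*x/10) + (C1*sin(10^(2/3)*sqrt(3)*x/20) + C2*cos(10^(2/3)*sqrt(3)*x/20))*exp(10^(2/3)*x/20)


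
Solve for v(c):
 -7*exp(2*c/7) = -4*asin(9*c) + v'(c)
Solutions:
 v(c) = C1 + 4*c*asin(9*c) + 4*sqrt(1 - 81*c^2)/9 - 49*exp(2*c/7)/2


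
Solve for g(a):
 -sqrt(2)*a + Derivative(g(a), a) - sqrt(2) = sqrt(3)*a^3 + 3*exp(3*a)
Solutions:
 g(a) = C1 + sqrt(3)*a^4/4 + sqrt(2)*a^2/2 + sqrt(2)*a + exp(3*a)


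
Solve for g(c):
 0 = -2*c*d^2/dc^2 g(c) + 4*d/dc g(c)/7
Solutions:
 g(c) = C1 + C2*c^(9/7)


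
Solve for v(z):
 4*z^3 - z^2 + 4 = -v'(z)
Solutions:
 v(z) = C1 - z^4 + z^3/3 - 4*z


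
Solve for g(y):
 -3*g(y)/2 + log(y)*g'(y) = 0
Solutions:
 g(y) = C1*exp(3*li(y)/2)


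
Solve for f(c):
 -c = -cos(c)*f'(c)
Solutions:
 f(c) = C1 + Integral(c/cos(c), c)


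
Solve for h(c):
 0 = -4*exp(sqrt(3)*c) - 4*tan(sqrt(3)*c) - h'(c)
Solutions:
 h(c) = C1 - 4*sqrt(3)*exp(sqrt(3)*c)/3 + 4*sqrt(3)*log(cos(sqrt(3)*c))/3


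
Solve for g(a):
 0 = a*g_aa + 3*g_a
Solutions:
 g(a) = C1 + C2/a^2


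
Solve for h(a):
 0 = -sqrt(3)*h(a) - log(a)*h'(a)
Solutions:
 h(a) = C1*exp(-sqrt(3)*li(a))


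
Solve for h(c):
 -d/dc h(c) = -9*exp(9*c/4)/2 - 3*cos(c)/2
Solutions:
 h(c) = C1 + 2*exp(9*c/4) + 3*sin(c)/2
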